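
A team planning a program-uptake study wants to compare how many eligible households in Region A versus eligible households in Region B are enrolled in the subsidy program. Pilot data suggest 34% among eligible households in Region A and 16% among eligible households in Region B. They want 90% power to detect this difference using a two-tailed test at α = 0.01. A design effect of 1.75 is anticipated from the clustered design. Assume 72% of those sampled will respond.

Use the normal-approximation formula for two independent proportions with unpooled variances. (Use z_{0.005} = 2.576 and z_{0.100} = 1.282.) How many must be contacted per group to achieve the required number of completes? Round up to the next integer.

n = (z_{α/2} + z_β)² · [p₁(1−p₁) + p₂(1−p₂)] / (p₁ − p₂)²
  = (2.576 + 1.282)² · (0.34·0.66 + 0.16·0.84) / (0.18)²
  = (3.858)² · (0.2244 + 0.1344) / 0.0324
  = 14.8842 · 0.3588 / 0.0324
  = 164.83
Design effect: 1.75 × 164.83 = 288.45.
Adjust for 72% response: 288.45 / 0.72 = 400.62.
Round up → n = 401 per group.

n = 401 per group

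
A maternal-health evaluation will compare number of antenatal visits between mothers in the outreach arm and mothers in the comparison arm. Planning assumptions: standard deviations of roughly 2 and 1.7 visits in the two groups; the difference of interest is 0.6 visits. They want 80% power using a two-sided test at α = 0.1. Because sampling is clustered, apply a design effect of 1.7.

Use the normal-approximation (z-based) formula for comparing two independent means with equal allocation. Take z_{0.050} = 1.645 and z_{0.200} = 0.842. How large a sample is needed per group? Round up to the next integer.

n = (z_{α/2} + z_β)² · (σ₁² + σ₂²) / δ²
  = (1.645 + 0.842)² · (2² + 1.7² = 6.89) / 0.6²
  = 6.1852 · 6.89 / 0.36
  = 118.38
Design effect: 1.7 × 118.38 = 201.24.
Round up → n = 202 per group.

n = 202 per group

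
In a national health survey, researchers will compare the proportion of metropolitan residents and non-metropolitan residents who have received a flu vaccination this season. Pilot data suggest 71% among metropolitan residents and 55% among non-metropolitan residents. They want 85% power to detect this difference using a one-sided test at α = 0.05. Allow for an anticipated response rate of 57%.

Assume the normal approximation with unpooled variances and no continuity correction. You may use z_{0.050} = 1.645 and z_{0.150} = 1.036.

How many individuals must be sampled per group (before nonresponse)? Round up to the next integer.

n = 224 per group

n = (z_α + z_β)² · [p₁(1−p₁) + p₂(1−p₂)] / (p₁ − p₂)²
  = (1.645 + 1.036)² · (0.71·0.29 + 0.55·0.45) / (0.16)²
  = (2.681)² · (0.2059 + 0.2475) / 0.0256
  = 7.1878 · 0.4534 / 0.0256
  = 127.30
Adjust for 57% response: 127.30 / 0.57 = 223.34.
Round up → n = 224 per group.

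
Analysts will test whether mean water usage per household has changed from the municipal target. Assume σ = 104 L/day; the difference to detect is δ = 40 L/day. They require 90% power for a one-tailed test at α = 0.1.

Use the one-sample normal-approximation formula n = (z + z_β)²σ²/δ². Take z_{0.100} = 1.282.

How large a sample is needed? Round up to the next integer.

n = 45

n = (z_α + z_β)² · σ² / δ²
  = (1.282 + 1.282)² · 104² / 40²
  = 6.5741 · 10816 / 1600
  = 44.44
Round up → n = 45.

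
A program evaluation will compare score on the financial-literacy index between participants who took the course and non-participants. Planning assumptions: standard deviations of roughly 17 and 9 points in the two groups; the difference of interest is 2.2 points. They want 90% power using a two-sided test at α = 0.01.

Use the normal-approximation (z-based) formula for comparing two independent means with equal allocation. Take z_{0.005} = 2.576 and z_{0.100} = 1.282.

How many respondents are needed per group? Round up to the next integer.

n = (z_{α/2} + z_β)² · (σ₁² + σ₂²) / δ²
  = (2.576 + 1.282)² · (17² + 9² = 370) / 2.2²
  = 14.8842 · 370 / 4.84
  = 1137.84
Round up → n = 1138 per group.

n = 1138 per group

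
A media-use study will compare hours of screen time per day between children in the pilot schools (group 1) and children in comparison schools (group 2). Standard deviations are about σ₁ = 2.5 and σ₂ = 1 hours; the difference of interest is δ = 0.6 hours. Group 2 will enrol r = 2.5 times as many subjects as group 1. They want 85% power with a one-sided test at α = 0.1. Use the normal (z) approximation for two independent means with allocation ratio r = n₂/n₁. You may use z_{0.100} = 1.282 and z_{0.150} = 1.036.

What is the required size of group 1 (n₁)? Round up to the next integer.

n₁ = (z_α + z_β)² · (σ₁² + σ₂²/r) / δ²
   = (1.282 + 1.036)² · (2.5² + 1²/2.5) / 0.6²
   = 5.3731 · (6.25 + 0.4) / 0.36
   = 5.3731 · 6.65 / 0.36
   = 99.25
Round up → n₁ = 100; n₂ = r·n₁ = 2.5 × 100 = 250.

n₁ = 100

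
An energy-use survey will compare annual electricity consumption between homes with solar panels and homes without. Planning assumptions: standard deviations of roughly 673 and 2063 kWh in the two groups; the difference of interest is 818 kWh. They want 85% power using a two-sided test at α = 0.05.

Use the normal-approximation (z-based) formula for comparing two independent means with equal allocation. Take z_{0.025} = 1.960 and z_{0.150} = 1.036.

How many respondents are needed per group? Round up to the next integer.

n = 64 per group

n = (z_{α/2} + z_β)² · (σ₁² + σ₂²) / δ²
  = (1.960 + 1.036)² · (673² + 2063² = 4708898) / 818²
  = 8.9760 · 4708898 / 669124
  = 63.17
Round up → n = 64 per group.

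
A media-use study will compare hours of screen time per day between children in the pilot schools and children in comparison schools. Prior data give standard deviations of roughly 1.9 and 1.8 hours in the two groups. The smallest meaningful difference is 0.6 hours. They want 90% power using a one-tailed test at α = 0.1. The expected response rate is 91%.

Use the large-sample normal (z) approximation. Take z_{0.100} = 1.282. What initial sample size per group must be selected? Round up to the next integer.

n = (z_α + z_β)² · (σ₁² + σ₂²) / δ²
  = (1.282 + 1.282)² · (1.9² + 1.8² = 6.85) / 0.6²
  = 6.5741 · 6.85 / 0.36
  = 125.09
Adjust for 91% response: 125.09 / 0.91 = 137.46.
Round up → n = 138 per group.

n = 138 per group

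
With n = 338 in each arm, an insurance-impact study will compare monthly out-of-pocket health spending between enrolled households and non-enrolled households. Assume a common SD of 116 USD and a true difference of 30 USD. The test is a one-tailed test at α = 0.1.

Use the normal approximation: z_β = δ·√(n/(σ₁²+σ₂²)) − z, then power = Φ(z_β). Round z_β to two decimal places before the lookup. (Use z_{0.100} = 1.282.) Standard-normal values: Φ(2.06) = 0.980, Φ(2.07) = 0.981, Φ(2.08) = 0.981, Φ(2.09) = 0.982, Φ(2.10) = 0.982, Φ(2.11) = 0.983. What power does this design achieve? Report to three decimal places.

Power ≈ 0.981

z_β = δ·√(n/(σ₁²+σ₂²)) − z_α
    = 30 · √(338/26912) − 1.282
    = 30 · 0.11207 − 1.282
    = 3.3621 − 1.282 = 2.0801 → 2.08
Power = Φ(2.08) = 0.981.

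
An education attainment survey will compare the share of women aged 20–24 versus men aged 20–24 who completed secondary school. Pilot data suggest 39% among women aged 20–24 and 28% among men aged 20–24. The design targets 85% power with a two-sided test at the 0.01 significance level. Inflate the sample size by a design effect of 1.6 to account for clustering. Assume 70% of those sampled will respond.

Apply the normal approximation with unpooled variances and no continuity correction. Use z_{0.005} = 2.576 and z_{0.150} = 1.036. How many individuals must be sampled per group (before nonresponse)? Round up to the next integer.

n = 1084 per group

n = (z_{α/2} + z_β)² · [p₁(1−p₁) + p₂(1−p₂)] / (p₁ − p₂)²
  = (2.576 + 1.036)² · (0.39·0.61 + 0.28·0.72) / (0.11)²
  = (3.612)² · (0.2379 + 0.2016) / 0.0121
  = 13.0465 · 0.4395 / 0.0121
  = 473.88
Design effect: 1.6 × 473.88 = 758.21.
Adjust for 70% response: 758.21 / 0.70 = 1083.16.
Round up → n = 1084 per group.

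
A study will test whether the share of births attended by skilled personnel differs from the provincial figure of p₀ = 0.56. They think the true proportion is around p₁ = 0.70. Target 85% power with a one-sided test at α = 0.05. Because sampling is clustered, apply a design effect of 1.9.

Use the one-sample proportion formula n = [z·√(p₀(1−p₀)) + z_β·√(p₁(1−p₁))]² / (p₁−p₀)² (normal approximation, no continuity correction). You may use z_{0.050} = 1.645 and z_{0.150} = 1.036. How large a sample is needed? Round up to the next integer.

n = 162

n = [z_α·√(p₀q₀) + z_β·√(p₁q₁)]² / (p₁ − p₀)²
  = [1.645·√(0.56·0.44) + 1.036·√(0.70·0.30)]² / (0.14)²
  = [1.645·0.4964 + 1.036·0.4583]² / 0.0196
  = [1.2913]² / 0.0196
  = 85.08
Design effect: 1.9 × 85.08 = 161.64.
Round up → n = 162.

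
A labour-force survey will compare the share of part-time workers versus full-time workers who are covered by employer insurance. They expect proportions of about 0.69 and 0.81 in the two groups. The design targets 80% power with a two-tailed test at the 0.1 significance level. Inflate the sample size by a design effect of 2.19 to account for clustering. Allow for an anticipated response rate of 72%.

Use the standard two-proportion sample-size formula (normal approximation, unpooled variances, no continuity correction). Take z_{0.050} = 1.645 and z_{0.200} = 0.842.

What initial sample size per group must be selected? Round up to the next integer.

n = (z_{α/2} + z_β)² · [p₁(1−p₁) + p₂(1−p₂)] / (p₁ − p₂)²
  = (1.645 + 0.842)² · (0.69·0.31 + 0.81·0.19) / (-0.12)²
  = (2.487)² · (0.2139 + 0.1539) / 0.0144
  = 6.1852 · 0.3678 / 0.0144
  = 157.98
Design effect: 2.19 × 157.98 = 345.98.
Adjust for 72% response: 345.98 / 0.72 = 480.52.
Round up → n = 481 per group.

n = 481 per group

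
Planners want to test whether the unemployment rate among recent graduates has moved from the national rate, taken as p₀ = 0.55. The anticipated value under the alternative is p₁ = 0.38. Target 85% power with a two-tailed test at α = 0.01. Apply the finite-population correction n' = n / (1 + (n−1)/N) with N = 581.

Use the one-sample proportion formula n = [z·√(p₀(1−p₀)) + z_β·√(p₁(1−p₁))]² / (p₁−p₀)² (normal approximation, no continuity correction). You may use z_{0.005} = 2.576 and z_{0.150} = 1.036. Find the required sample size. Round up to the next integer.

n = 93

n = [z_{α/2}·√(p₀q₀) + z_β·√(p₁q₁)]² / (p₁ − p₀)²
  = [2.576·√(0.55·0.45) + 1.036·√(0.38·0.62)]² / (-0.17)²
  = [2.576·0.4975 + 1.036·0.4854]² / 0.0289
  = [1.7844]² / 0.0289
  = 110.18
Finite-population correction (N = 581): 110.18 / (1 + (110.18 − 1)/581) = 92.75.
Round up → n = 93.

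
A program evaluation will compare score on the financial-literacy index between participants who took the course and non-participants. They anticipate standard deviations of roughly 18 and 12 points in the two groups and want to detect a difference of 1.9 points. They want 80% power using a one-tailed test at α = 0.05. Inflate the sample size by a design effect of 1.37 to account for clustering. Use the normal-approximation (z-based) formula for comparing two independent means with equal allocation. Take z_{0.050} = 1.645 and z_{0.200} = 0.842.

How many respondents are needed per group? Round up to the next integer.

n = 1099 per group

n = (z_α + z_β)² · (σ₁² + σ₂²) / δ²
  = (1.645 + 0.842)² · (18² + 12² = 468) / 1.9²
  = 6.1852 · 468 / 3.61
  = 801.84
Design effect: 1.37 × 801.84 = 1098.53.
Round up → n = 1099 per group.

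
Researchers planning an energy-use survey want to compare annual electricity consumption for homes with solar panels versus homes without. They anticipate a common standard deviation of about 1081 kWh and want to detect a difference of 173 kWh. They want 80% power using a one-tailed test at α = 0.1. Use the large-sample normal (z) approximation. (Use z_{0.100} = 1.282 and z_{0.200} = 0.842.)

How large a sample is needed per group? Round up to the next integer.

n = 353 per group

n = (z_α + z_β)² · (σ₁² + σ₂²) / δ²
  = (1.282 + 0.842)² · (2·1081² = 2337122) / 173²
  = 4.5114 · 2337122 / 29929
  = 352.29
Round up → n = 353 per group.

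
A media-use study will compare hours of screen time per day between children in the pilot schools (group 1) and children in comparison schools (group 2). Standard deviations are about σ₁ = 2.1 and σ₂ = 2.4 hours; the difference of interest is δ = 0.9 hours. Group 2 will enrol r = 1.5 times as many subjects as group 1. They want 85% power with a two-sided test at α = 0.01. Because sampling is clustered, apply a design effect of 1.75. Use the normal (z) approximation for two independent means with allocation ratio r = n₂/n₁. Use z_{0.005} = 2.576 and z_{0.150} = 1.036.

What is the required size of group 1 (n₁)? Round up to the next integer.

n₁ = (z_{α/2} + z_β)² · (σ₁² + σ₂²/r) / δ²
   = (2.576 + 1.036)² · (2.1² + 2.4²/1.5) / 0.9²
   = 13.0465 · (4.41 + 3.84) / 0.81
   = 13.0465 · 8.25 / 0.81
   = 132.88
Design effect: 1.75 × 132.88 = 232.54.
Round up → n₁ = 233; n₂ = r·n₁ = 1.5 × 233 = 350.

n₁ = 233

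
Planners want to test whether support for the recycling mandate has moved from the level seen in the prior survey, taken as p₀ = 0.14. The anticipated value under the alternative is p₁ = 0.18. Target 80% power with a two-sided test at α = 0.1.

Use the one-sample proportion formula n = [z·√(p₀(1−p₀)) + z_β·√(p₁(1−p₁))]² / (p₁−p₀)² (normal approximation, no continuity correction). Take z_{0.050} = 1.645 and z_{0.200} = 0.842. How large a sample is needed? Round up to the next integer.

n = [z_{α/2}·√(p₀q₀) + z_β·√(p₁q₁)]² / (p₁ − p₀)²
  = [1.645·√(0.14·0.86) + 0.842·√(0.18·0.82)]² / (0.04)²
  = [1.645·0.3470 + 0.842·0.3842]² / 0.0016
  = [0.8943]² / 0.0016
  = 499.83
Round up → n = 500.

n = 500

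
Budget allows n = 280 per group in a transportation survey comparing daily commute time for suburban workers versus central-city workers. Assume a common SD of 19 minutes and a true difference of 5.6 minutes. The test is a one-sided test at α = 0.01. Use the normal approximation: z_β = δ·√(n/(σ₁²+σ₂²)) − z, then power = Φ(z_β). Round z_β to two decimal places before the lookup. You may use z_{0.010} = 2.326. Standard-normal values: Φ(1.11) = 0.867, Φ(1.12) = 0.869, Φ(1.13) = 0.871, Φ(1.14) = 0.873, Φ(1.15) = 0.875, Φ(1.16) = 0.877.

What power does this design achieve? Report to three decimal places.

z_β = δ·√(n/(σ₁²+σ₂²)) − z_α
    = 5.6 · √(280/722) − 2.326
    = 5.6 · 0.62275 − 2.326
    = 3.4874 − 2.326 = 1.1614 → 1.16
Power = Φ(1.16) = 0.877.

Power ≈ 0.877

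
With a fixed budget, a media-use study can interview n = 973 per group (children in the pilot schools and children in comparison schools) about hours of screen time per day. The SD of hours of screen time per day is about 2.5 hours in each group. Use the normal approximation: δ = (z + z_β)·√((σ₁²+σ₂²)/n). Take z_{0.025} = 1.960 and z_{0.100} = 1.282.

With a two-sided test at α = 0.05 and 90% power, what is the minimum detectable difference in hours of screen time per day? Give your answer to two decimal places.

δ = (z_{α/2} + z_β) · √((σ₁²+σ₂²)/n)
  = (1.960 + 1.282) · √(12.5/973)
  = 3.242 · √0.01285
  = 3.242 · 0.1133
  = 0.3675

Minimum detectable difference ≈ 0.37 hours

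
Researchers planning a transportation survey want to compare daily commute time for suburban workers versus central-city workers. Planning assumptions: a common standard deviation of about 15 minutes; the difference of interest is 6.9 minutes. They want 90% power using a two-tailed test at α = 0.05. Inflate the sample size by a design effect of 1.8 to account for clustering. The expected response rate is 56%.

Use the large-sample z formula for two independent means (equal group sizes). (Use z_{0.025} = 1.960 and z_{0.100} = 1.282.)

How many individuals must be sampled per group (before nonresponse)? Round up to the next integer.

n = 320 per group

n = (z_{α/2} + z_β)² · (σ₁² + σ₂²) / δ²
  = (1.960 + 1.282)² · (2·15² = 450) / 6.9²
  = 10.5106 · 450 / 47.61
  = 99.34
Design effect: 1.8 × 99.34 = 178.82.
Adjust for 56% response: 178.82 / 0.56 = 319.32.
Round up → n = 320 per group.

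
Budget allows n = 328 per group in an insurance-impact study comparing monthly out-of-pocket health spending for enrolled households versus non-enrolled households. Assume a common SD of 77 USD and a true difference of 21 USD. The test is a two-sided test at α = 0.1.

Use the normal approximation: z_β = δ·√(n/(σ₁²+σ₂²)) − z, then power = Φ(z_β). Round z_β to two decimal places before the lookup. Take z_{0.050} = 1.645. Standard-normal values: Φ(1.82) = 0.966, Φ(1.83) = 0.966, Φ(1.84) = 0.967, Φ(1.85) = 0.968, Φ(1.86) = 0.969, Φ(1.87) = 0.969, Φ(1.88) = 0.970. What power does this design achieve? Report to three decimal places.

z_β = δ·√(n/(σ₁²+σ₂²)) − z_{α/2}
    = 21 · √(328/11858) − 1.645
    = 21 · 0.16631 − 1.645
    = 3.4926 − 1.645 = 1.8476 → 1.85
Power = Φ(1.85) = 0.968.

Power ≈ 0.968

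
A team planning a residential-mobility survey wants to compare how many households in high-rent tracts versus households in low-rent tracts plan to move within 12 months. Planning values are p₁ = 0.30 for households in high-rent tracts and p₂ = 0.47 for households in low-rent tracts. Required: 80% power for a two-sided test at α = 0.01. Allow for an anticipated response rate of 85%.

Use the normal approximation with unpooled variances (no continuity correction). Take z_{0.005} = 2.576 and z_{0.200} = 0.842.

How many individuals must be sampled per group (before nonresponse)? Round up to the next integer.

n = (z_{α/2} + z_β)² · [p₁(1−p₁) + p₂(1−p₂)] / (p₁ − p₂)²
  = (2.576 + 0.842)² · (0.30·0.70 + 0.47·0.53) / (-0.17)²
  = (3.418)² · (0.2100 + 0.2491) / 0.0289
  = 11.6827 · 0.4591 / 0.0289
  = 185.59
Adjust for 85% response: 185.59 / 0.85 = 218.34.
Round up → n = 219 per group.

n = 219 per group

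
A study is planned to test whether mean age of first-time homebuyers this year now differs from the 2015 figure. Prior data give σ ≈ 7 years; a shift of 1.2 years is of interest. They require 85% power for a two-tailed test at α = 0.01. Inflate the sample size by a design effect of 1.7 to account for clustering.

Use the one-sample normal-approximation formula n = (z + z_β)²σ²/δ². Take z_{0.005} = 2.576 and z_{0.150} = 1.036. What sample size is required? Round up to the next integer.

n = (z_{α/2} + z_β)² · σ² / δ²
  = (2.576 + 1.036)² · 7² / 1.2²
  = 13.0465 · 49 / 1.44
  = 443.94
Design effect: 1.7 × 443.94 = 754.71.
Round up → n = 755.

n = 755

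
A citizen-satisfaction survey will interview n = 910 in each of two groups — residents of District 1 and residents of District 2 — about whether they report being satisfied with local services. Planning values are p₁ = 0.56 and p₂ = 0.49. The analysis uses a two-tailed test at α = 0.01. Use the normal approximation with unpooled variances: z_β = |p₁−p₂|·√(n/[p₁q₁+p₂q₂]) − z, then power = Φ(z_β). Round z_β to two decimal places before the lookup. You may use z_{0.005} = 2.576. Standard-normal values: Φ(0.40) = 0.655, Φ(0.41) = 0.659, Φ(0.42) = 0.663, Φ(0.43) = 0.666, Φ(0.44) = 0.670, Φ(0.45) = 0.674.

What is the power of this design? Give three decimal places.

Power ≈ 0.663

z_β = |p₁−p₂|·√(n/[p₁q₁+p₂q₂]) − z_{α/2}
    = 0.07 · √(910/0.4963) − 2.576
    = 0.07 · 42.8202 − 2.576
    = 2.9974 − 2.576 = 0.4214 → 0.42
Power = Φ(0.42) = 0.663.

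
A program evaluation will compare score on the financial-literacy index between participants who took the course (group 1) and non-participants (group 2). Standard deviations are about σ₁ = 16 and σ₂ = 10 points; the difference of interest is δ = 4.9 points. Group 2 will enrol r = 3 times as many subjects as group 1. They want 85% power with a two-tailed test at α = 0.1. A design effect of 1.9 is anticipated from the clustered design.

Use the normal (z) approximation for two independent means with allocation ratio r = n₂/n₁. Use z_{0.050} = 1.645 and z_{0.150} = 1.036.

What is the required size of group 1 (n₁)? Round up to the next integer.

n₁ = (z_{α/2} + z_β)² · (σ₁² + σ₂²/r) / δ²
   = (1.645 + 1.036)² · (16² + 10²/3) / 4.9²
   = 7.1878 · (256 + 33.3333) / 24.01
   = 7.1878 · 289.3333 / 24.01
   = 86.62
Design effect: 1.9 × 86.62 = 164.57.
Round up → n₁ = 165; n₂ = r·n₁ = 3 × 165 = 495.

n₁ = 165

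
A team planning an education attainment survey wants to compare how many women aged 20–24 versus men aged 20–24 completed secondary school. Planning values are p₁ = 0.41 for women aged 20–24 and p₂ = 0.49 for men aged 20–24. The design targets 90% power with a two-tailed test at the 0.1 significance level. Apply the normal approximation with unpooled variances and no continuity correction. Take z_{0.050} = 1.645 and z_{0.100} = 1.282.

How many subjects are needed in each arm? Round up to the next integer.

n = (z_{α/2} + z_β)² · [p₁(1−p₁) + p₂(1−p₂)] / (p₁ − p₂)²
  = (1.645 + 1.282)² · (0.41·0.59 + 0.49·0.51) / (-0.08)²
  = (2.927)² · (0.2419 + 0.2499) / 0.0064
  = 8.5673 · 0.4918 / 0.0064
  = 658.35
Round up → n = 659 per group.

n = 659 per group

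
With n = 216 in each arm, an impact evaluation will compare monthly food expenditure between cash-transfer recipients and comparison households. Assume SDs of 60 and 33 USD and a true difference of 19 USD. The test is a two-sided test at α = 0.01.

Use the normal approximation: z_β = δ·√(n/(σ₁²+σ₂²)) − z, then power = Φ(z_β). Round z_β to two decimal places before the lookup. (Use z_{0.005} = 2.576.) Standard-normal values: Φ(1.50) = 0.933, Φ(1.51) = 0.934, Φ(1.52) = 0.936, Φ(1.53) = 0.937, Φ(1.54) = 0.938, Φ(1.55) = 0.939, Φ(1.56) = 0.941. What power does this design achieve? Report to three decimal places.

z_β = δ·√(n/(σ₁²+σ₂²)) − z_{α/2}
    = 19 · √(216/4689) − 2.576
    = 19 · 0.21463 − 2.576
    = 4.0779 − 2.576 = 1.5019 → 1.50
Power = Φ(1.50) = 0.933.

Power ≈ 0.933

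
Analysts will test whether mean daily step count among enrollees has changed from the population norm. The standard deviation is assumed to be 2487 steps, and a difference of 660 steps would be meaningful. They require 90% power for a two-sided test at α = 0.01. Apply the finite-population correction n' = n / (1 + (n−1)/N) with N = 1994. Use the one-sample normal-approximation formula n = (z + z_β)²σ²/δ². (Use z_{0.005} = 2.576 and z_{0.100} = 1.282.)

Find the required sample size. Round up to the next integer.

n = (z_{α/2} + z_β)² · σ² / δ²
  = (2.576 + 1.282)² · 2487² / 660²
  = 14.8842 · 6185169 / 435600
  = 211.34
Finite-population correction (N = 1994): 211.34 / (1 + (211.34 − 1)/1994) = 191.18.
Round up → n = 192.

n = 192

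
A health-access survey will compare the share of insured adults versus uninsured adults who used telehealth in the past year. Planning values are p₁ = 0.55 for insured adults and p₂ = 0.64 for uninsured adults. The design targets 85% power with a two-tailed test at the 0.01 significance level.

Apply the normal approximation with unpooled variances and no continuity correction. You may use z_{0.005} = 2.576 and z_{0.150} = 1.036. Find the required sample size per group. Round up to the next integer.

n = (z_{α/2} + z_β)² · [p₁(1−p₁) + p₂(1−p₂)] / (p₁ − p₂)²
  = (2.576 + 1.036)² · (0.55·0.45 + 0.64·0.36) / (-0.09)²
  = (3.612)² · (0.2475 + 0.2304) / 0.0081
  = 13.0465 · 0.4779 / 0.0081
  = 769.75
Round up → n = 770 per group.

n = 770 per group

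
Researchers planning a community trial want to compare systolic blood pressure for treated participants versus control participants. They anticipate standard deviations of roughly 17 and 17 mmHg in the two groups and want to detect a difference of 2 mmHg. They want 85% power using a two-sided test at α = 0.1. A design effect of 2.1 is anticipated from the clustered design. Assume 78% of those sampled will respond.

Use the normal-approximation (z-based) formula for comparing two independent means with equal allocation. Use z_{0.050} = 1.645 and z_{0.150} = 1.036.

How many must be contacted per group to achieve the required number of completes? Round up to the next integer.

n = (z_{α/2} + z_β)² · (σ₁² + σ₂²) / δ²
  = (1.645 + 1.036)² · (17² + 17² = 578) / 2²
  = 7.1878 · 578 / 4
  = 1038.63
Design effect: 2.1 × 1038.63 = 2181.13.
Adjust for 78% response: 2181.13 / 0.78 = 2796.32.
Round up → n = 2797 per group.

n = 2797 per group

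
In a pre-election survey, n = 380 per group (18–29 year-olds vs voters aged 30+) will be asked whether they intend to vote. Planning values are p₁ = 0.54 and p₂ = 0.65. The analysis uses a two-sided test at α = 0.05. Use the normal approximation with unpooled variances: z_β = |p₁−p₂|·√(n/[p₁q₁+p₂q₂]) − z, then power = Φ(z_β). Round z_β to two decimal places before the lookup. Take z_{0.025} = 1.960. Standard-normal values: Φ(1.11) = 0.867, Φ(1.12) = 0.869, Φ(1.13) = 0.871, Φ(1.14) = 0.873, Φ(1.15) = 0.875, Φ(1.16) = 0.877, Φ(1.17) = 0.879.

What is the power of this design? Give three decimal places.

Power ≈ 0.875

z_β = |p₁−p₂|·√(n/[p₁q₁+p₂q₂]) − z_{α/2}
    = 0.11 · √(380/0.4759) − 1.960
    = 0.11 · 28.2575 − 1.960
    = 3.1083 − 1.960 = 1.1483 → 1.15
Power = Φ(1.15) = 0.875.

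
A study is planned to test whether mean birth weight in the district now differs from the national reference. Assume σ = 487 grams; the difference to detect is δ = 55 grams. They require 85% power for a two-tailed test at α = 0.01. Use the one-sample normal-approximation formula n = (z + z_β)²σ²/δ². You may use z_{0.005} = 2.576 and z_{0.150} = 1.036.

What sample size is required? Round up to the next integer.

n = 1023

n = (z_{α/2} + z_β)² · σ² / δ²
  = (2.576 + 1.036)² · 487² / 55²
  = 13.0465 · 237169 / 3025
  = 1022.89
Round up → n = 1023.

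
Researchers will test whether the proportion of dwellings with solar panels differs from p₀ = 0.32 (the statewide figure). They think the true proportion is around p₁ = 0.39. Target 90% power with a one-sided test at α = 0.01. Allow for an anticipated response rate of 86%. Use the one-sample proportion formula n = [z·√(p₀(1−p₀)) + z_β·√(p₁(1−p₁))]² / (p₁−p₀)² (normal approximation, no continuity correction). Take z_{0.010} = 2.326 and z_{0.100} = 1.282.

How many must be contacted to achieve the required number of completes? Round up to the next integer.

n = 695

n = [z_α·√(p₀q₀) + z_β·√(p₁q₁)]² / (p₁ − p₀)²
  = [2.326·√(0.32·0.68) + 1.282·√(0.39·0.61)]² / (0.07)²
  = [2.326·0.4665 + 1.282·0.4877]² / 0.0049
  = [1.7103]² / 0.0049
  = 596.98
Adjust for 86% response: 596.98 / 0.86 = 694.16.
Round up → n = 695.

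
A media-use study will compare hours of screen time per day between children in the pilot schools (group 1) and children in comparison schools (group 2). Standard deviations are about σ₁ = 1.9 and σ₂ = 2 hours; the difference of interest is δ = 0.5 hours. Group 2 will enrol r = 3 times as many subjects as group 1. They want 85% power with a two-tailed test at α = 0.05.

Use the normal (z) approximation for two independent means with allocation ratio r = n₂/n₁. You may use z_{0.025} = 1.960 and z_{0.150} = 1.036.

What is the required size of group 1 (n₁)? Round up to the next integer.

n₁ = (z_{α/2} + z_β)² · (σ₁² + σ₂²/r) / δ²
   = (1.960 + 1.036)² · (1.9² + 2²/3) / 0.5²
   = 8.9760 · (3.61 + 1.3333) / 0.25
   = 8.9760 · 4.9433 / 0.25
   = 177.49
Round up → n₁ = 178; n₂ = r·n₁ = 3 × 178 = 534.

n₁ = 178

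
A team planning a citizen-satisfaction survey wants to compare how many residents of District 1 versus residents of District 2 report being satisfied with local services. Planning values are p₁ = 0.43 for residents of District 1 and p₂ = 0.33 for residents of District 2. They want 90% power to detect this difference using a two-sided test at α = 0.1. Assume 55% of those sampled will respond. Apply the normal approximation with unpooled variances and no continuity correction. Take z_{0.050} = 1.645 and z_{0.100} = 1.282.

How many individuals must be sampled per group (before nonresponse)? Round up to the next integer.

n = (z_{α/2} + z_β)² · [p₁(1−p₁) + p₂(1−p₂)] / (p₁ − p₂)²
  = (1.645 + 1.282)² · (0.43·0.57 + 0.33·0.67) / (0.10)²
  = (2.927)² · (0.2451 + 0.2211) / 0.0100
  = 8.5673 · 0.4662 / 0.0100
  = 399.41
Adjust for 55% response: 399.41 / 0.55 = 726.20.
Round up → n = 727 per group.

n = 727 per group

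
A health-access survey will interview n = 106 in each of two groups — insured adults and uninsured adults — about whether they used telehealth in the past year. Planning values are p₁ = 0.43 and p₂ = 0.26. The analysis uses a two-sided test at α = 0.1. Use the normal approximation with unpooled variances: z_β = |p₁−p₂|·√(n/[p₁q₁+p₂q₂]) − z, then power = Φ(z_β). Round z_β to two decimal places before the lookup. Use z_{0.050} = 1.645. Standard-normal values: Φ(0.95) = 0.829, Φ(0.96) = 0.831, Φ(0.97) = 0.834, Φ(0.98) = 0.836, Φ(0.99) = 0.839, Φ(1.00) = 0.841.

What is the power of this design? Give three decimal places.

z_β = |p₁−p₂|·√(n/[p₁q₁+p₂q₂]) − z_{α/2}
    = 0.17 · √(106/0.4375) − 1.645
    = 0.17 · 15.5655 − 1.645
    = 2.6461 − 1.645 = 1.0011 → 1.00
Power = Φ(1.00) = 0.841.

Power ≈ 0.841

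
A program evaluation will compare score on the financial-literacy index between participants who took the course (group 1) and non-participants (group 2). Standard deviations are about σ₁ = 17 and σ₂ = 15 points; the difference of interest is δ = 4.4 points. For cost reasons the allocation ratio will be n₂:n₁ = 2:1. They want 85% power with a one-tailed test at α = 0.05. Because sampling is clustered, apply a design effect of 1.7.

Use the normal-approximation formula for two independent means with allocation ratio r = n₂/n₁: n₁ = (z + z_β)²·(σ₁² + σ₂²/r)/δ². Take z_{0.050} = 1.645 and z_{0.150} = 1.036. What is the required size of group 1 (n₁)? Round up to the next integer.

n₁ = 254

n₁ = (z_α + z_β)² · (σ₁² + σ₂²/r) / δ²
   = (1.645 + 1.036)² · (17² + 15²/2) / 4.4²
   = 7.1878 · (289 + 112.5) / 19.36
   = 7.1878 · 401.5 / 19.36
   = 149.06
Design effect: 1.7 × 149.06 = 253.41.
Round up → n₁ = 254; n₂ = r·n₁ = 2 × 254 = 508.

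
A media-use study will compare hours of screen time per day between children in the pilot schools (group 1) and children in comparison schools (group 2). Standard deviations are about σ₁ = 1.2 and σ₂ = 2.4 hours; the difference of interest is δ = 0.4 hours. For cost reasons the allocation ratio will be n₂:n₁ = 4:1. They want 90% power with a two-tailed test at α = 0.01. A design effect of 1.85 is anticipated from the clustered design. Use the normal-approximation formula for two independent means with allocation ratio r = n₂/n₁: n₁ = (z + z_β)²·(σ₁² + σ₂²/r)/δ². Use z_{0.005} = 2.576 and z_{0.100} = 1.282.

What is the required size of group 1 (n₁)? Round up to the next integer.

n₁ = (z_{α/2} + z_β)² · (σ₁² + σ₂²/r) / δ²
   = (2.576 + 1.282)² · (1.2² + 2.4²/4) / 0.4²
   = 14.8842 · (1.44 + 1.44) / 0.16
   = 14.8842 · 2.88 / 0.16
   = 267.91
Design effect: 1.85 × 267.91 = 495.64.
Round up → n₁ = 496; n₂ = r·n₁ = 4 × 496 = 1984.

n₁ = 496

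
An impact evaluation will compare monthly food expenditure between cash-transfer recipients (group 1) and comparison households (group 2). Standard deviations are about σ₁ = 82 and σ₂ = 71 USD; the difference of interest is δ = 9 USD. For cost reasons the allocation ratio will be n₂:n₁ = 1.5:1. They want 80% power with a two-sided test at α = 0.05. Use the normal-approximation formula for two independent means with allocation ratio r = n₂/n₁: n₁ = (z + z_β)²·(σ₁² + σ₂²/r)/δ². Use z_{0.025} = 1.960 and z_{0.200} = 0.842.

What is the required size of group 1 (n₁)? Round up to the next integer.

n₁ = (z_{α/2} + z_β)² · (σ₁² + σ₂²/r) / δ²
   = (1.960 + 0.842)² · (82² + 71²/1.5) / 9²
   = 7.8512 · (6724 + 3360.7) / 81
   = 7.8512 · 10084.7 / 81
   = 977.49
Round up → n₁ = 978; n₂ = r·n₁ = 1.5 × 978 = 1467.

n₁ = 978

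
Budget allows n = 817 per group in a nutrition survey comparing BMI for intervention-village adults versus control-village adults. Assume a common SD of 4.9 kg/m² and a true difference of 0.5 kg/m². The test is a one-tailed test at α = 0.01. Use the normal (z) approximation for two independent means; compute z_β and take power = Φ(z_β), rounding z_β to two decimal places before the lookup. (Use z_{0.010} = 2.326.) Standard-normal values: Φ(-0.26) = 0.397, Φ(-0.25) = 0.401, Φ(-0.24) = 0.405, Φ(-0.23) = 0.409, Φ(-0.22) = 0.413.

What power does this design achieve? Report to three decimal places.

Power ≈ 0.397

z_β = δ·√(n/(σ₁²+σ₂²)) − z_α
    = 0.5 · √(817/48.02) − 2.326
    = 0.5 · 4.12477 − 2.326
    = 2.0624 − 2.326 = -0.2636 → -0.26
Power = Φ(-0.26) = 0.397.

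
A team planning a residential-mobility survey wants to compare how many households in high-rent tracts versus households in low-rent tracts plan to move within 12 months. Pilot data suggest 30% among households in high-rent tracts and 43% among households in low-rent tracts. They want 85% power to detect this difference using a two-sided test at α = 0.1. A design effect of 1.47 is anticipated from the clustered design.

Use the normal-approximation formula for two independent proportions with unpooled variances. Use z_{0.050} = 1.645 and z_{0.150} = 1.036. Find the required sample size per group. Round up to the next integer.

n = (z_{α/2} + z_β)² · [p₁(1−p₁) + p₂(1−p₂)] / (p₁ − p₂)²
  = (1.645 + 1.036)² · (0.30·0.70 + 0.43·0.57) / (-0.13)²
  = (2.681)² · (0.2100 + 0.2451) / 0.0169
  = 7.1878 · 0.4551 / 0.0169
  = 193.56
Design effect: 1.47 × 193.56 = 284.53.
Round up → n = 285 per group.

n = 285 per group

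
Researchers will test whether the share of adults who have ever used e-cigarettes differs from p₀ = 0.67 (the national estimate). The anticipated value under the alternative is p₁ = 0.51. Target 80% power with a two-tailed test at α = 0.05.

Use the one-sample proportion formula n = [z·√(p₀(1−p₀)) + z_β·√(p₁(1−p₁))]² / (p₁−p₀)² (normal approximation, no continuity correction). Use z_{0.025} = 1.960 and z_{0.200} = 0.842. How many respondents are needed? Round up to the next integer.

n = 71

n = [z_{α/2}·√(p₀q₀) + z_β·√(p₁q₁)]² / (p₁ − p₀)²
  = [1.960·√(0.67·0.33) + 0.842·√(0.51·0.49)]² / (-0.16)²
  = [1.960·0.4702 + 0.842·0.4999]² / 0.0256
  = [1.3425]² / 0.0256
  = 70.41
Round up → n = 71.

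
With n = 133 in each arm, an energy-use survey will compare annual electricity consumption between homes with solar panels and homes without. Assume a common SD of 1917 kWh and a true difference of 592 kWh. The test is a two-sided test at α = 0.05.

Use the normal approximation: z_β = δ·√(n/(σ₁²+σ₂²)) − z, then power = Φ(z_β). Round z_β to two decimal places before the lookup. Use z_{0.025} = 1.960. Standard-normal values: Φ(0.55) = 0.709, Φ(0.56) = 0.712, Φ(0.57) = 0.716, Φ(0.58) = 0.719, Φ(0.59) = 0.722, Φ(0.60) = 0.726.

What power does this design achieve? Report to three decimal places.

Power ≈ 0.712

z_β = δ·√(n/(σ₁²+σ₂²)) − z_{α/2}
    = 592 · √(133/7349778) − 1.960
    = 592 · 0.00425 − 1.960
    = 2.5183 − 1.960 = 0.5583 → 0.56
Power = Φ(0.56) = 0.712.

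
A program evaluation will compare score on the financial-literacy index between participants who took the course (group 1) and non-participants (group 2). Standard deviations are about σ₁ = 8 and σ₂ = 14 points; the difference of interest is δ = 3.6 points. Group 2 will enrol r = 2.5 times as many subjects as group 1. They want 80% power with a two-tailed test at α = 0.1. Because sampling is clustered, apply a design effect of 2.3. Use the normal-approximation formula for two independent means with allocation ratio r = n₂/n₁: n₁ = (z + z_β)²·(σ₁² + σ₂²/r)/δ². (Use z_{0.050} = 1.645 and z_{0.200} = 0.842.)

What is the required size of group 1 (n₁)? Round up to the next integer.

n₁ = 157

n₁ = (z_{α/2} + z_β)² · (σ₁² + σ₂²/r) / δ²
   = (1.645 + 0.842)² · (8² + 14²/2.5) / 3.6²
   = 6.1852 · (64 + 78.4) / 12.96
   = 6.1852 · 142.4 / 12.96
   = 67.96
Design effect: 2.3 × 67.96 = 156.31.
Round up → n₁ = 157; n₂ = r·n₁ = 2.5 × 157 = 393.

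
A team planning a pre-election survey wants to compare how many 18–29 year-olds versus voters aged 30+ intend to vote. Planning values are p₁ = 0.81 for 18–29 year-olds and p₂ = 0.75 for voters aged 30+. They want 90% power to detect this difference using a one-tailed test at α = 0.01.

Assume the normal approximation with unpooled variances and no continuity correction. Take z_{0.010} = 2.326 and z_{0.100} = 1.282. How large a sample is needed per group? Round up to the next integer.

n = 1235 per group

n = (z_α + z_β)² · [p₁(1−p₁) + p₂(1−p₂)] / (p₁ − p₂)²
  = (2.326 + 1.282)² · (0.81·0.19 + 0.75·0.25) / (0.06)²
  = (3.608)² · (0.1539 + 0.1875) / 0.0036
  = 13.0177 · 0.3414 / 0.0036
  = 1234.51
Round up → n = 1235 per group.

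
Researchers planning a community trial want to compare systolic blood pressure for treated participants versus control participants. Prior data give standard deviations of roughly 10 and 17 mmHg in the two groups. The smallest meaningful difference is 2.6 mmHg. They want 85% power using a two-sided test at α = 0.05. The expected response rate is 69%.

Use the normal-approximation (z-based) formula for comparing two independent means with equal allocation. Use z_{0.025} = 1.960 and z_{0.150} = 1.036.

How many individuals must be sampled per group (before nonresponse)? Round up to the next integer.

n = 749 per group

n = (z_{α/2} + z_β)² · (σ₁² + σ₂²) / δ²
  = (1.960 + 1.036)² · (10² + 17² = 389) / 2.6²
  = 8.9760 · 389 / 6.76
  = 516.52
Adjust for 69% response: 516.52 / 0.69 = 748.58.
Round up → n = 749 per group.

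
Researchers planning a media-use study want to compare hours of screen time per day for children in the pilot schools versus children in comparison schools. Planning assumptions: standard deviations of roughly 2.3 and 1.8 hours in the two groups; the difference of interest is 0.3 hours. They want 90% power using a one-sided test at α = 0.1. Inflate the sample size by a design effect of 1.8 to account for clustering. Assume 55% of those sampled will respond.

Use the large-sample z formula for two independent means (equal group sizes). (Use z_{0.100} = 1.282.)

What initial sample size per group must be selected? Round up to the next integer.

n = 2040 per group

n = (z_α + z_β)² · (σ₁² + σ₂²) / δ²
  = (1.282 + 1.282)² · (2.3² + 1.8² = 8.53) / 0.3²
  = 6.5741 · 8.53 / 0.09
  = 623.08
Design effect: 1.8 × 623.08 = 1121.54.
Adjust for 55% response: 1121.54 / 0.55 = 2039.17.
Round up → n = 2040 per group.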